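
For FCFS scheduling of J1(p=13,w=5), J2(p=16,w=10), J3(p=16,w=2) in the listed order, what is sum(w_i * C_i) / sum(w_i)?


Completion times:
  J1: C=13, w×C=5×13=65
  J2: C=29, w×C=10×29=290
  J3: C=45, w×C=2×45=90
Sum w×C = 445
Sum w = 17
Weighted avg = 445/17
= 26.18


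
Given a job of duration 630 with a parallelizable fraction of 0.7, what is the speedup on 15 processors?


Amdahl's law: T_p = T × ((1-p) + p/N)
= 630 × ((1-0.7) + 0.7/15)
= 630 × (0.30 + 0.0467)
= 630 × 0.3467
= 218.40
Speedup = 630/218.40
= 2.88×


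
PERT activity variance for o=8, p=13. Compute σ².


σ² = ((p - o) / 6)² = (p - o)² / 36
= (13 - 8)² / 36
= 5² / 36
= 25 / 36
= 0.6944


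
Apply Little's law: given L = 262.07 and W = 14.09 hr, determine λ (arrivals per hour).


Little's law: L = λW → λ = L / W
= 262.07 / 14.09
= 18.60 per hour


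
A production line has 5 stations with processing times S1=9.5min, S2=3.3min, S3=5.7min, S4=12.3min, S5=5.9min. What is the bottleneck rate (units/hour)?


Bottleneck = longest station time
Station times: [9.5, 3.3, 5.7, 12.3, 5.9]
Max = 12.3 min
Rate = 60 / 12.3
= 4.88 units/hour (bottleneck: 12.3min)


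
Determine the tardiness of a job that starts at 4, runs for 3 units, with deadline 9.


Completion = start + processing = 4 + 3 = 7
Tardiness = max(0, C - d) = max(0, 7 - 9)
= max(0, -2)
= 0


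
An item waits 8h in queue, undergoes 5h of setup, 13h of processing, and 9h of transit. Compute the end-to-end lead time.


Lead time = queue + setup + processing + transit
= 8 + 5 + 13 + 9
= 35 hours


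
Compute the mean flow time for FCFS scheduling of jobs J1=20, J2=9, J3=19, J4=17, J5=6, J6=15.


Completion times:
  J1: completes at 20
  J2: completes at 29
  J3: completes at 48
  J4: completes at 65
  J5: completes at 71
  J6: completes at 86
Sum = 319
Average = 319/6
= 53.17


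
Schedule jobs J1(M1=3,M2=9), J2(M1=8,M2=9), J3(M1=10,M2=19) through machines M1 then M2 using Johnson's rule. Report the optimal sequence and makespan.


Johnson's rule:
Group 1 (M1≤M2, sort by M1): ['J1', 'J2', 'J3']
Group 2 (M1>M2, sort desc M2): []
Sequence: J1 → J2 → J3
Makespan calculation:
  J1: M1 done=3, M2 done=12
  J2: M1 done=11, M2 done=21
  J3: M1 done=21, M2 done=40
= Sequence: J1 → J2 → J3, Makespan: 40


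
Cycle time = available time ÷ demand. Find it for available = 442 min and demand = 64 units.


Cycle time = available time / demand
= 442 / 64
= 6.91 min/unit


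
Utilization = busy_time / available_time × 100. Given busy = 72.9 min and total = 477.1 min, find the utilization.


Utilization = busy / total × 100
= 72.9 / 477.1 × 100
= 15.3%


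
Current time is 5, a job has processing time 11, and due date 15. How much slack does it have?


Slack = due - current_time - processing
= 15 - 5 - 11
= -1


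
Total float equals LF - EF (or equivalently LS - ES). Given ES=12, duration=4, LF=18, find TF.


EF = ES + duration = 12 + 4 = 16
LS = LF - duration = 18 - 4 = 14
Total Float = LF - EF = 18 - 16
(or LS - ES = 14 - 12)
= 2


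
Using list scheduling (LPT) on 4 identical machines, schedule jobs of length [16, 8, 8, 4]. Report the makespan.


Jobs (LPT sorted): [16, 8, 8, 4]
Machines: 4
  J=16 → Machine 1 (load: 0+16=16)
  J=8 → Machine 2 (load: 0+8=8)
  J=8 → Machine 3 (load: 0+8=8)
  J=4 → Machine 4 (load: 0+4=4)
Machine loads: [16, 8, 8, 4]
Makespan = max = 16 time units


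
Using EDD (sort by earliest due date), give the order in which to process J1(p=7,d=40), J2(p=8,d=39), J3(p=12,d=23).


EDD: sort by earliest due date
  J3: d=23, p=12
  J2: d=39, p=8
  J1: d=40, p=7
Order: J3 → J2 → J1


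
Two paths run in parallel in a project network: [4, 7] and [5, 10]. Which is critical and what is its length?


Path A: 4 + 7 = 11
Path B: 5 + 10 = 15
Critical path = longest = max(11, 15)
= 15 (Path B)


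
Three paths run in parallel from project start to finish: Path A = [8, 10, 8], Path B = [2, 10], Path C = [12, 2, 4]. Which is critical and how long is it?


Path A: 8 + 10 + 8 = 26
Path B: 2 + 10 = 12
Path C: 12 + 2 + 4 = 18
Critical path = longest = max(26, 12, 18)
= 26 (Path A)


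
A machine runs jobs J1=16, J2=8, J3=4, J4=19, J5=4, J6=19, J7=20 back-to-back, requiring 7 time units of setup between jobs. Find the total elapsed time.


Makespan = Σ processing + (n-1) × setup
= (16 + 8 + 4 + 19 + 4 + 19 + 20) + (7-1)×7
= 90 + 42
= 132 time units


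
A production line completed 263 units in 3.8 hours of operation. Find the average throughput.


Throughput = units / time
= 263 / 3.8
= 69.2 units/hour


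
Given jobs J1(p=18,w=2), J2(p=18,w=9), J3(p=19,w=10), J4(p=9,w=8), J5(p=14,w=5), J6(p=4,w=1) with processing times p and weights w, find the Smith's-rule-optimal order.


WSPT (Smith's rule): sort by p/w ascending
  J4: p/w = 9/8 = 1.125
  J3: p/w = 19/10 = 1.900
  J2: p/w = 18/9 = 2.000
  J5: p/w = 14/5 = 2.800
  J6: p/w = 4/1 = 4.000
  J1: p/w = 18/2 = 9.000
Order: J4 → J3 → J2 → J5 → J6 → J1


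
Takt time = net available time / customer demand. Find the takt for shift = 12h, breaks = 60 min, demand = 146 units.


Available = 12×60 - 60 = 660 min
Takt time = 660 / 146
= 4.52 min/unit


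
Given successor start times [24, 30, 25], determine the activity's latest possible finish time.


LF = min of all successor start times
Successors start at: [24, 30, 25]
LF = min(24, 30, 25)
= 24


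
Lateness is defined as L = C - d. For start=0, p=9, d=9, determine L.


Completion = 0 + 9 = 9
Lateness = C - d = 9 - 9
= 0


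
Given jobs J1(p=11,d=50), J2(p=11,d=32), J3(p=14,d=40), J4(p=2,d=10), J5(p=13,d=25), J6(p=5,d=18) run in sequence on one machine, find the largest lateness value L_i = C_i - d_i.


Lateness per job (L = C - d):
  J1: C=11, d=50, L=-39
  J2: C=22, d=32, L=-10
  J3: C=36, d=40, L=-4
  J4: C=38, d=10, L=28
  J5: C=51, d=25, L=26
  J6: C=56, d=18, L=38
Lmax = max(-39, -10, -4, 28, 26, 38)
= 38


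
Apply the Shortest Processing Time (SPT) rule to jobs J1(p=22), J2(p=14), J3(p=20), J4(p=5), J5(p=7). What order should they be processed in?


SPT: sort by shortest processing time
  J4: p=5
  J5: p=7
  J2: p=14
  J3: p=20
  J1: p=22
Order: J4 → J5 → J2 → J3 → J1


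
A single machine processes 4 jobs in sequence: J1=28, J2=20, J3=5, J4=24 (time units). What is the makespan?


Sequential makespan: sum all processing times
= 28 + 20 + 5 + 24
= 77 time units


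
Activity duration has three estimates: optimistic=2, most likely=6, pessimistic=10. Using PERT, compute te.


te = (o + 4m + p) / 6
= (2 + 4×6 + 10) / 6
= (2 + 24 + 10) / 6
= 36 / 6
= 6.00


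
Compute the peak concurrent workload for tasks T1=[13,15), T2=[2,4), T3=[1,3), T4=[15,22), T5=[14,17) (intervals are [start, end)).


Check each time point for overlaps:
  t=2: 2 tasks active (T2, T3)
Max concurrent = 2


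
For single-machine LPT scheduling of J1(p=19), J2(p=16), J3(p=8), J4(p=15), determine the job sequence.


LPT: sort by longest processing time first
  J1: p=19
  J2: p=16
  J4: p=15
  J3: p=8
Order: J1 → J2 → J4 → J3


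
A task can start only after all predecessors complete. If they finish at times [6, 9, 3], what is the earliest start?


ES = max of all predecessor completion times
Predecessors: [6, 9, 3]
ES = max(6, 9, 3)
= 9


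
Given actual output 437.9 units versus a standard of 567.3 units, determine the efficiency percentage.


Efficiency = (actual / standard) × 100
= (437.9 / 567.3) × 100
= 77.2%


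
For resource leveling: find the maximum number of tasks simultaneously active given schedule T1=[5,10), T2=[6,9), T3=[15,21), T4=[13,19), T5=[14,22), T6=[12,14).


Check each time point for overlaps:
  t=15: 3 tasks active (T3, T4, T5)
Max concurrent = 3


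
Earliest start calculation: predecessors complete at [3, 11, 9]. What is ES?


ES = max of all predecessor completion times
Predecessors: [3, 11, 9]
ES = max(3, 11, 9)
= 11


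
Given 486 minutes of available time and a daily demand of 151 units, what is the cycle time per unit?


Cycle time = available time / demand
= 486 / 151
= 3.22 min/unit


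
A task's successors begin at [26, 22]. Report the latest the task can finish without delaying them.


LF = min of all successor start times
Successors start at: [26, 22]
LF = min(26, 22)
= 22


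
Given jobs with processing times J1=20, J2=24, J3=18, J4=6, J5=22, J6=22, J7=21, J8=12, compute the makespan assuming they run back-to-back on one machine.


Sequential makespan: sum all processing times
= 20 + 24 + 18 + 6 + 22 + 22 + 21 + 12
= 145 time units


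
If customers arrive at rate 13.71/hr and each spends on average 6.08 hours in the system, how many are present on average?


Little's law: L = λ × W
= 13.71 × 6.08
= 83.36


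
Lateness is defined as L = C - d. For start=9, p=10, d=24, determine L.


Completion = 9 + 10 = 19
Lateness = C - d = 19 - 24
= -5


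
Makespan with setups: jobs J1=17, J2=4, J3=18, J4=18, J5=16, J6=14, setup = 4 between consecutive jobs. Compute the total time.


Makespan = Σ processing + (n-1) × setup
= (17 + 4 + 18 + 18 + 16 + 14) + (6-1)×4
= 87 + 20
= 107 time units


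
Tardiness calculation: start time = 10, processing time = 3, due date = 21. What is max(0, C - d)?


Completion = start + processing = 10 + 3 = 13
Tardiness = max(0, C - d) = max(0, 13 - 21)
= max(0, -8)
= 0


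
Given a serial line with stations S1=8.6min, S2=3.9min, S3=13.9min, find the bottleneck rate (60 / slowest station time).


Bottleneck = longest station time
Station times: [8.6, 3.9, 13.9]
Max = 13.9 min
Rate = 60 / 13.9
= 4.32 units/hour (bottleneck: 13.9min)


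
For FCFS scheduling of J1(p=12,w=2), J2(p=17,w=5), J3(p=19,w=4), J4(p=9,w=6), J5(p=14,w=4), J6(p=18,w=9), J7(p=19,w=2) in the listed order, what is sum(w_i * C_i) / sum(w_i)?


Completion times:
  J1: C=12, w×C=2×12=24
  J2: C=29, w×C=5×29=145
  J3: C=48, w×C=4×48=192
  J4: C=57, w×C=6×57=342
  J5: C=71, w×C=4×71=284
  J6: C=89, w×C=9×89=801
  J7: C=108, w×C=2×108=216
Sum w×C = 2004
Sum w = 32
Weighted avg = 2004/32
= 62.62


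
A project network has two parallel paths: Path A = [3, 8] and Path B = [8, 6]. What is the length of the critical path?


Path A: 3 + 8 = 11
Path B: 8 + 6 = 14
Critical path = longest = max(11, 14)
= 14 (Path B)


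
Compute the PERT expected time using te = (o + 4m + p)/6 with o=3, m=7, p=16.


te = (o + 4m + p) / 6
= (3 + 4×7 + 16) / 6
= (3 + 28 + 16) / 6
= 47 / 6
= 7.83


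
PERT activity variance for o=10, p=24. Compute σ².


σ² = ((p - o) / 6)² = (p - o)² / 36
= (24 - 10)² / 36
= 14² / 36
= 196 / 36
= 5.4444


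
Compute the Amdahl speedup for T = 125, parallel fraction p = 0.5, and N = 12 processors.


Amdahl's law: T_p = T × ((1-p) + p/N)
= 125 × ((1-0.5) + 0.5/12)
= 125 × (0.50 + 0.0417)
= 125 × 0.5417
= 67.71
Speedup = 125/67.71
= 1.85×


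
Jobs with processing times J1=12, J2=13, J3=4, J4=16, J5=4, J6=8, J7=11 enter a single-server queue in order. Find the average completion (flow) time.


Completion times:
  J1: completes at 12
  J2: completes at 25
  J3: completes at 29
  J4: completes at 45
  J5: completes at 49
  J6: completes at 57
  J7: completes at 68
Sum = 285
Average = 285/7
= 40.71


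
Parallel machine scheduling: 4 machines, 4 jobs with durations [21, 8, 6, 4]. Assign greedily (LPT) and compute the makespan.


Jobs (LPT sorted): [21, 8, 6, 4]
Machines: 4
  J=21 → Machine 1 (load: 0+21=21)
  J=8 → Machine 2 (load: 0+8=8)
  J=6 → Machine 3 (load: 0+6=6)
  J=4 → Machine 4 (load: 0+4=4)
Machine loads: [21, 8, 6, 4]
Makespan = max = 21 time units


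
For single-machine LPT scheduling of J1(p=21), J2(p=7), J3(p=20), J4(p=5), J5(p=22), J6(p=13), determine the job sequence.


LPT: sort by longest processing time first
  J5: p=22
  J1: p=21
  J3: p=20
  J6: p=13
  J2: p=7
  J4: p=5
Order: J5 → J1 → J3 → J6 → J2 → J4


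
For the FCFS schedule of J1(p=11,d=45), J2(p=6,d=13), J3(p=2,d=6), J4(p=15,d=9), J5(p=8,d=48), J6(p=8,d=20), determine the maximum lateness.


Lateness per job (L = C - d):
  J1: C=11, d=45, L=-34
  J2: C=17, d=13, L=4
  J3: C=19, d=6, L=13
  J4: C=34, d=9, L=25
  J5: C=42, d=48, L=-6
  J6: C=50, d=20, L=30
Lmax = max(-34, 4, 13, 25, -6, 30)
= 30


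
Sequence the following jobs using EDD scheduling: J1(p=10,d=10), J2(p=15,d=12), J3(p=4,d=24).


EDD: sort by earliest due date
  J1: d=10, p=10
  J2: d=12, p=15
  J3: d=24, p=4
Order: J1 → J2 → J3


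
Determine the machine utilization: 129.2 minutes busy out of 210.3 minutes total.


Utilization = busy / total × 100
= 129.2 / 210.3 × 100
= 61.4%


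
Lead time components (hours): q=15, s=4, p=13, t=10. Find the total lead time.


Lead time = queue + setup + processing + transit
= 15 + 4 + 13 + 10
= 42 hours


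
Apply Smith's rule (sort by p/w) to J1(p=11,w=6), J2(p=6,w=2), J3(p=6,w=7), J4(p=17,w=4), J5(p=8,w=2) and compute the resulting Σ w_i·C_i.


WSPT order (by p/w): J3 → J1 → J2 → J5 → J4
  J3: C=6, w·C=7×6=42
  J1: C=17, w·C=6×17=102
  J2: C=23, w·C=2×23=46
  J5: C=31, w·C=2×31=62
  J4: C=48, w·C=4×48=192
Σ w·C = 444
= 444


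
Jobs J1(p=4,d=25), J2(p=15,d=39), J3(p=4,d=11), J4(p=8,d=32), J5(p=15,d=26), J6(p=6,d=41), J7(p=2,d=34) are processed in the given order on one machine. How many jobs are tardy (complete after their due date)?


Completion vs due date:
  J1: C=4, d=25 → on time
  J2: C=19, d=39 → on time
  J3: C=23, d=11 → TARDY
  J4: C=31, d=32 → on time
  J5: C=46, d=26 → TARDY
  J6: C=52, d=41 → TARDY
  J7: C=54, d=34 → TARDY
Tardy jobs: J3, J5, J6, J7
Count = 4


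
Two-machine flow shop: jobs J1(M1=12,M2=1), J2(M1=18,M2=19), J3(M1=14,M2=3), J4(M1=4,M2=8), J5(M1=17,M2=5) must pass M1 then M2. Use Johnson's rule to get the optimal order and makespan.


Johnson's rule:
Group 1 (M1≤M2, sort by M1): ['J4', 'J2']
Group 2 (M1>M2, sort desc M2): ['J5', 'J3', 'J1']
Sequence: J4 → J2 → J5 → J3 → J1
Makespan calculation:
  J4: M1 done=4, M2 done=12
  J2: M1 done=22, M2 done=41
  J5: M1 done=39, M2 done=46
  J3: M1 done=53, M2 done=56
  J1: M1 done=65, M2 done=66
= Sequence: J4 → J2 → J5 → J3 → J1, Makespan: 66


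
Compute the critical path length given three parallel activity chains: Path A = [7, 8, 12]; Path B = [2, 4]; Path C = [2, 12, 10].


Path A: 7 + 8 + 12 = 27
Path B: 2 + 4 = 6
Path C: 2 + 12 + 10 = 24
Critical path = longest = max(27, 6, 24)
= 27 (Path A)


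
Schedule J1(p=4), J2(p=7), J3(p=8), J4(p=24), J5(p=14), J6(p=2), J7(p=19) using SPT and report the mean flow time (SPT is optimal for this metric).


SPT order: J6 → J1 → J2 → J3 → J5 → J7 → J4
Completion times:
  J6: C=2
  J1: C=6
  J2: C=13
  J3: C=21
  J5: C=35
  J7: C=54
  J4: C=78
Sum = 209, n = 7
Mean flow = 209/7
= 29.86


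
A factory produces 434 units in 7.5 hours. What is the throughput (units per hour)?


Throughput = units / time
= 434 / 7.5
= 57.9 units/hour


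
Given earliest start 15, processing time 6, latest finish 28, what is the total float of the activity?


EF = ES + duration = 15 + 6 = 21
LS = LF - duration = 28 - 6 = 22
Total Float = LF - EF = 28 - 21
(or LS - ES = 22 - 15)
= 7


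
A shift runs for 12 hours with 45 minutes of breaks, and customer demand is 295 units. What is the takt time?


Available = 12×60 - 45 = 675 min
Takt time = 675 / 295
= 2.29 min/unit


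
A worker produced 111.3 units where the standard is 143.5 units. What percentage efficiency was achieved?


Efficiency = (actual / standard) × 100
= (111.3 / 143.5) × 100
= 77.6%


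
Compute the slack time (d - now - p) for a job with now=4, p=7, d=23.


Slack = due - current_time - processing
= 23 - 4 - 7
= 12


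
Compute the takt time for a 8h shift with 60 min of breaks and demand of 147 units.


Available = 8×60 - 60 = 420 min
Takt time = 420 / 147
= 2.86 min/unit


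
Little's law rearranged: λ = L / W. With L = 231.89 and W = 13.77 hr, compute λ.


Little's law: L = λW → λ = L / W
= 231.89 / 13.77
= 16.84 per hour


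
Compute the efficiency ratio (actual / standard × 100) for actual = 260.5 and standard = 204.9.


Efficiency = (actual / standard) × 100
= (260.5 / 204.9) × 100
= 127.1%


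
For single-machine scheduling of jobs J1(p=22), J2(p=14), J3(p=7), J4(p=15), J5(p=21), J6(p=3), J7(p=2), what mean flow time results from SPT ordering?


SPT order: J7 → J6 → J3 → J2 → J4 → J5 → J1
Completion times:
  J7: C=2
  J6: C=5
  J3: C=12
  J2: C=26
  J4: C=41
  J5: C=62
  J1: C=84
Sum = 232, n = 7
Mean flow = 232/7
= 33.14


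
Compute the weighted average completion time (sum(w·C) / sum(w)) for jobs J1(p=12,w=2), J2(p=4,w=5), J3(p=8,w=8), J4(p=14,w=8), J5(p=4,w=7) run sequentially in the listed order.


Completion times:
  J1: C=12, w×C=2×12=24
  J2: C=16, w×C=5×16=80
  J3: C=24, w×C=8×24=192
  J4: C=38, w×C=8×38=304
  J5: C=42, w×C=7×42=294
Sum w×C = 894
Sum w = 30
Weighted avg = 894/30
= 29.80


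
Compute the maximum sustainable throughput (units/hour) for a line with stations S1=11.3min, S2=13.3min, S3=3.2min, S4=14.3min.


Bottleneck = longest station time
Station times: [11.3, 13.3, 3.2, 14.3]
Max = 14.3 min
Rate = 60 / 14.3
= 4.20 units/hour (bottleneck: 14.3min)


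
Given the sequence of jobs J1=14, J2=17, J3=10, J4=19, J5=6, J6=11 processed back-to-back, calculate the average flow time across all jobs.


Completion times:
  J1: completes at 14
  J2: completes at 31
  J3: completes at 41
  J4: completes at 60
  J5: completes at 66
  J6: completes at 77
Sum = 289
Average = 289/6
= 48.17


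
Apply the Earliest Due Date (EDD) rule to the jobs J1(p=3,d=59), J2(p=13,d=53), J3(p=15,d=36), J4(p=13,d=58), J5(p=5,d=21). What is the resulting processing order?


EDD: sort by earliest due date
  J5: d=21, p=5
  J3: d=36, p=15
  J2: d=53, p=13
  J4: d=58, p=13
  J1: d=59, p=3
Order: J5 → J3 → J2 → J4 → J1


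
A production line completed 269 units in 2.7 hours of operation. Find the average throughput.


Throughput = units / time
= 269 / 2.7
= 99.6 units/hour


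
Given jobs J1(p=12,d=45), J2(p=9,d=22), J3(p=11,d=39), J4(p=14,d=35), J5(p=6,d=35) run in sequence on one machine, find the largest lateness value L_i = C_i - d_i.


Lateness per job (L = C - d):
  J1: C=12, d=45, L=-33
  J2: C=21, d=22, L=-1
  J3: C=32, d=39, L=-7
  J4: C=46, d=35, L=11
  J5: C=52, d=35, L=17
Lmax = max(-33, -1, -7, 11, 17)
= 17


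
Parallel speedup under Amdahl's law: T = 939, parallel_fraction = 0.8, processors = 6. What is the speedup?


Amdahl's law: T_p = T × ((1-p) + p/N)
= 939 × ((1-0.8) + 0.8/6)
= 939 × (0.20 + 0.1333)
= 939 × 0.3333
= 313.00
Speedup = 939/313.00
= 3.00×


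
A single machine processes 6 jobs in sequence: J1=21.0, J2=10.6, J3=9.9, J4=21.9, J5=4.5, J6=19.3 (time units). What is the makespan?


Sequential makespan: sum all processing times
= 21.0 + 10.6 + 9.9 + 21.9 + 4.5 + 19.3
= 87.2 time units


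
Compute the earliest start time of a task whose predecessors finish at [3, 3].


ES = max of all predecessor completion times
Predecessors: [3, 3]
ES = max(3, 3)
= 3


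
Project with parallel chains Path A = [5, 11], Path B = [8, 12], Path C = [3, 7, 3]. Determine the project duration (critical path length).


Path A: 5 + 11 = 16
Path B: 8 + 12 = 20
Path C: 3 + 7 + 3 = 13
Critical path = longest = max(16, 20, 13)
= 20 (Path B)


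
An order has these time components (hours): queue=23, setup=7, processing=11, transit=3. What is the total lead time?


Lead time = queue + setup + processing + transit
= 23 + 7 + 11 + 3
= 44 hours


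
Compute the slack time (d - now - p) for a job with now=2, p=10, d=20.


Slack = due - current_time - processing
= 20 - 2 - 10
= 8


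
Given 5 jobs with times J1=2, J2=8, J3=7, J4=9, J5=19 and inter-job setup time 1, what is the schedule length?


Makespan = Σ processing + (n-1) × setup
= (2 + 8 + 7 + 9 + 19) + (5-1)×1
= 45 + 4
= 49 time units


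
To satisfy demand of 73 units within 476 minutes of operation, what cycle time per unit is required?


Cycle time = available time / demand
= 476 / 73
= 6.52 min/unit


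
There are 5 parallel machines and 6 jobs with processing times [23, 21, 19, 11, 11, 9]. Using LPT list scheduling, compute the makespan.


Jobs (LPT sorted): [23, 21, 19, 11, 11, 9]
Machines: 5
  J=23 → Machine 1 (load: 0+23=23)
  J=21 → Machine 2 (load: 0+21=21)
  J=19 → Machine 3 (load: 0+19=19)
  J=11 → Machine 4 (load: 0+11=11)
  J=11 → Machine 5 (load: 0+11=11)
  J=9 → Machine 4 (load: 11+9=20)
Machine loads: [23, 21, 19, 20, 11]
Makespan = max = 23 time units


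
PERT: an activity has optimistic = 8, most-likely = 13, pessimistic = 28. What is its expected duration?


te = (o + 4m + p) / 6
= (8 + 4×13 + 28) / 6
= (8 + 52 + 28) / 6
= 88 / 6
= 14.67


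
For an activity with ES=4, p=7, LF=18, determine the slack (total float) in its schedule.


EF = ES + duration = 4 + 7 = 11
LS = LF - duration = 18 - 7 = 11
Total Float = LF - EF = 18 - 11
(or LS - ES = 11 - 4)
= 7


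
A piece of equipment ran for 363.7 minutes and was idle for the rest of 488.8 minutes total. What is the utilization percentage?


Utilization = busy / total × 100
= 363.7 / 488.8 × 100
= 74.4%


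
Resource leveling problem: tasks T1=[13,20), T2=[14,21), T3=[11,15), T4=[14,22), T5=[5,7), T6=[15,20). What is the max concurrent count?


Check each time point for overlaps:
  t=14: 4 tasks active (T1, T2, T3, T4)
Max concurrent = 4


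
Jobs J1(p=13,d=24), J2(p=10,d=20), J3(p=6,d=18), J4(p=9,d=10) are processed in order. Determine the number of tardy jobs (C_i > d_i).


Completion vs due date:
  J1: C=13, d=24 → on time
  J2: C=23, d=20 → TARDY
  J3: C=29, d=18 → TARDY
  J4: C=38, d=10 → TARDY
Tardy jobs: J2, J3, J4
Count = 3


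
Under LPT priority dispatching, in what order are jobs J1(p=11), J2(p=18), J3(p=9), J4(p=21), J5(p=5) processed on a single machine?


LPT: sort by longest processing time first
  J4: p=21
  J2: p=18
  J1: p=11
  J3: p=9
  J5: p=5
Order: J4 → J2 → J1 → J3 → J5


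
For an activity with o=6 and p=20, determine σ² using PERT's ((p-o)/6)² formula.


σ² = ((p - o) / 6)² = (p - o)² / 36
= (20 - 6)² / 36
= 14² / 36
= 196 / 36
= 5.4444


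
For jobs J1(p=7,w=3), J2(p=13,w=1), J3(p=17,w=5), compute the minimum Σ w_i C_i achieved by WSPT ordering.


WSPT order (by p/w): J1 → J3 → J2
  J1: C=7, w·C=3×7=21
  J3: C=24, w·C=5×24=120
  J2: C=37, w·C=1×37=37
Σ w·C = 178
= 178


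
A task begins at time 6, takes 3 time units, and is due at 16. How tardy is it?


Completion = start + processing = 6 + 3 = 9
Tardiness = max(0, C - d) = max(0, 9 - 16)
= max(0, -7)
= 0


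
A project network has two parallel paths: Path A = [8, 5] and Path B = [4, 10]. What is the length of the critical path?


Path A: 8 + 5 = 13
Path B: 4 + 10 = 14
Critical path = longest = max(13, 14)
= 14 (Path B)


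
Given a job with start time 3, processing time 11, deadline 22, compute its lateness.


Completion = 3 + 11 = 14
Lateness = C - d = 14 - 22
= -8


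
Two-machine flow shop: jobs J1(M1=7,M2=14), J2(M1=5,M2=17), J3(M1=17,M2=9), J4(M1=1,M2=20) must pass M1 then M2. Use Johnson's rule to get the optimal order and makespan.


Johnson's rule:
Group 1 (M1≤M2, sort by M1): ['J4', 'J2', 'J1']
Group 2 (M1>M2, sort desc M2): ['J3']
Sequence: J4 → J2 → J1 → J3
Makespan calculation:
  J4: M1 done=1, M2 done=21
  J2: M1 done=6, M2 done=38
  J1: M1 done=13, M2 done=52
  J3: M1 done=30, M2 done=61
= Sequence: J4 → J2 → J1 → J3, Makespan: 61


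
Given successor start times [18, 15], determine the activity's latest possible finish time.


LF = min of all successor start times
Successors start at: [18, 15]
LF = min(18, 15)
= 15


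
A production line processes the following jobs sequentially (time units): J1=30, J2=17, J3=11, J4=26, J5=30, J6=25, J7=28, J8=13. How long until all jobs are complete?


Sequential makespan: sum all processing times
= 30 + 17 + 11 + 26 + 30 + 25 + 28 + 13
= 180 time units


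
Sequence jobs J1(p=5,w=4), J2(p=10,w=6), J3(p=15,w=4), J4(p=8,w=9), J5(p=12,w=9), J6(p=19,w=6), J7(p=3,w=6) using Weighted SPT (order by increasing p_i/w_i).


WSPT (Smith's rule): sort by p/w ascending
  J7: p/w = 3/6 = 0.500
  J4: p/w = 8/9 = 0.889
  J1: p/w = 5/4 = 1.250
  J5: p/w = 12/9 = 1.333
  J2: p/w = 10/6 = 1.667
  J6: p/w = 19/6 = 3.167
  J3: p/w = 15/4 = 3.750
Order: J7 → J4 → J1 → J5 → J2 → J6 → J3


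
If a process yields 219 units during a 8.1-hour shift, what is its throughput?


Throughput = units / time
= 219 / 8.1
= 27.0 units/hour


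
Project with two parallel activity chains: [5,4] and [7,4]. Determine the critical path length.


Path A: 5 + 4 = 9
Path B: 7 + 4 = 11
Critical path = longest = max(9, 11)
= 11 (Path B)


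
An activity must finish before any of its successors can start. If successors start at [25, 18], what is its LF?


LF = min of all successor start times
Successors start at: [25, 18]
LF = min(25, 18)
= 18


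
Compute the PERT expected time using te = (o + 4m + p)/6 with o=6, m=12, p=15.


te = (o + 4m + p) / 6
= (6 + 4×12 + 15) / 6
= (6 + 48 + 15) / 6
= 69 / 6
= 11.50


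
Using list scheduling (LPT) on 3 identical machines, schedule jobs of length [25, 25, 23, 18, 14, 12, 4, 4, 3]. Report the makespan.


Jobs (LPT sorted): [25, 25, 23, 18, 14, 12, 4, 4, 3]
Machines: 3
  J=25 → Machine 1 (load: 0+25=25)
  J=25 → Machine 2 (load: 0+25=25)
  J=23 → Machine 3 (load: 0+23=23)
  J=18 → Machine 3 (load: 23+18=41)
  J=14 → Machine 1 (load: 25+14=39)
  J=12 → Machine 2 (load: 25+12=37)
  J=4 → Machine 2 (load: 37+4=41)
  J=4 → Machine 1 (load: 39+4=43)
  J=3 → Machine 2 (load: 41+3=44)
Machine loads: [43, 44, 41]
Makespan = max = 44 time units


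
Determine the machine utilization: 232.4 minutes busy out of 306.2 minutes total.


Utilization = busy / total × 100
= 232.4 / 306.2 × 100
= 75.9%


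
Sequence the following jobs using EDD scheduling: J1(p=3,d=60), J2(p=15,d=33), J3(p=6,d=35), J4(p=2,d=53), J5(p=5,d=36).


EDD: sort by earliest due date
  J2: d=33, p=15
  J3: d=35, p=6
  J5: d=36, p=5
  J4: d=53, p=2
  J1: d=60, p=3
Order: J2 → J3 → J5 → J4 → J1


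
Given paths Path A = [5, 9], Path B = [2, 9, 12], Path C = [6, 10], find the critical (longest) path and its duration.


Path A: 5 + 9 = 14
Path B: 2 + 9 + 12 = 23
Path C: 6 + 10 = 16
Critical path = longest = max(14, 23, 16)
= 23 (Path B)


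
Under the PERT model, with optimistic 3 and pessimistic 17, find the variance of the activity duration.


σ² = ((p - o) / 6)² = (p - o)² / 36
= (17 - 3)² / 36
= 14² / 36
= 196 / 36
= 5.4444


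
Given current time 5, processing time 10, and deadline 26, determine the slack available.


Slack = due - current_time - processing
= 26 - 5 - 10
= 11


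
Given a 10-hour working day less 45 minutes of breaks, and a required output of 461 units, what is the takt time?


Available = 10×60 - 45 = 555 min
Takt time = 555 / 461
= 1.20 min/unit


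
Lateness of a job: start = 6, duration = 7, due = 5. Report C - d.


Completion = 6 + 7 = 13
Lateness = C - d = 13 - 5
= 8


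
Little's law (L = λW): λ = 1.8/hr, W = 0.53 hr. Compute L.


Little's law: L = λ × W
= 1.8 × 0.53
= 0.95


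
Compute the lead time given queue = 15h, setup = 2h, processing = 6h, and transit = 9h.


Lead time = queue + setup + processing + transit
= 15 + 2 + 6 + 9
= 32 hours


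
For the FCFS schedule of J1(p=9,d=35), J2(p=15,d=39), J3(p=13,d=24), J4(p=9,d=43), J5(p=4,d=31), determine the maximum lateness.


Lateness per job (L = C - d):
  J1: C=9, d=35, L=-26
  J2: C=24, d=39, L=-15
  J3: C=37, d=24, L=13
  J4: C=46, d=43, L=3
  J5: C=50, d=31, L=19
Lmax = max(-26, -15, 13, 3, 19)
= 19


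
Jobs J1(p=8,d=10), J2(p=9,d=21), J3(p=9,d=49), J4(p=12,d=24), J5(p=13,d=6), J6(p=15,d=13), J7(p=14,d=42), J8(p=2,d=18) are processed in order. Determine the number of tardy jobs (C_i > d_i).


Completion vs due date:
  J1: C=8, d=10 → on time
  J2: C=17, d=21 → on time
  J3: C=26, d=49 → on time
  J4: C=38, d=24 → TARDY
  J5: C=51, d=6 → TARDY
  J6: C=66, d=13 → TARDY
  J7: C=80, d=42 → TARDY
  J8: C=82, d=18 → TARDY
Tardy jobs: J4, J5, J6, J7, J8
Count = 5


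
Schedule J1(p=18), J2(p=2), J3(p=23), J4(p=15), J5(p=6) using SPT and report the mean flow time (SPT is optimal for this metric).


SPT order: J2 → J5 → J4 → J1 → J3
Completion times:
  J2: C=2
  J5: C=8
  J4: C=23
  J1: C=41
  J3: C=64
Sum = 138, n = 5
Mean flow = 138/5
= 27.60


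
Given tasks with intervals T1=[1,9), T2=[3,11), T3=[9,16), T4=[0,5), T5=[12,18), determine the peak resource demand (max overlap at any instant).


Check each time point for overlaps:
  t=3: 3 tasks active (T1, T2, T4)
Max concurrent = 3


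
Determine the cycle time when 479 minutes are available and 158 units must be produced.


Cycle time = available time / demand
= 479 / 158
= 3.03 min/unit


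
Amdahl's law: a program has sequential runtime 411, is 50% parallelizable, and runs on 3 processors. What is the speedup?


Amdahl's law: T_p = T × ((1-p) + p/N)
= 411 × ((1-0.5) + 0.5/3)
= 411 × (0.50 + 0.1667)
= 411 × 0.6667
= 274.00
Speedup = 411/274.00
= 1.50×


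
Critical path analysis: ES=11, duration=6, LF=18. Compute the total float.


EF = ES + duration = 11 + 6 = 17
LS = LF - duration = 18 - 6 = 12
Total Float = LF - EF = 18 - 17
(or LS - ES = 12 - 11)
= 1


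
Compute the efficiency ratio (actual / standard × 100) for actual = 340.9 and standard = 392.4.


Efficiency = (actual / standard) × 100
= (340.9 / 392.4) × 100
= 86.9%


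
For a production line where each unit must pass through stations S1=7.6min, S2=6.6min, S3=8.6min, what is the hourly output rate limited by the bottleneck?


Bottleneck = longest station time
Station times: [7.6, 6.6, 8.6]
Max = 8.6 min
Rate = 60 / 8.6
= 6.98 units/hour (bottleneck: 8.6min)


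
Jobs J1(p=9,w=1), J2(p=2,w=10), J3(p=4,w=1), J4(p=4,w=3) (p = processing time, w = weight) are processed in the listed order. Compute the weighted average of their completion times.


Completion times:
  J1: C=9, w×C=1×9=9
  J2: C=11, w×C=10×11=110
  J3: C=15, w×C=1×15=15
  J4: C=19, w×C=3×19=57
Sum w×C = 191
Sum w = 15
Weighted avg = 191/15
= 12.73


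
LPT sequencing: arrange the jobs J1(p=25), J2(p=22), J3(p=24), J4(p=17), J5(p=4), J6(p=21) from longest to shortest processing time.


LPT: sort by longest processing time first
  J1: p=25
  J3: p=24
  J2: p=22
  J6: p=21
  J4: p=17
  J5: p=4
Order: J1 → J3 → J2 → J6 → J4 → J5


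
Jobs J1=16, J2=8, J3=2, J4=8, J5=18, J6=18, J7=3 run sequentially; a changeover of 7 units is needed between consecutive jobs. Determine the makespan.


Makespan = Σ processing + (n-1) × setup
= (16 + 8 + 2 + 8 + 18 + 18 + 3) + (7-1)×7
= 73 + 42
= 115 time units


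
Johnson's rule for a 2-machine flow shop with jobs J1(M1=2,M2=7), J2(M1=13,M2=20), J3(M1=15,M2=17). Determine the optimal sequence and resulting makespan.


Johnson's rule:
Group 1 (M1≤M2, sort by M1): ['J1', 'J2', 'J3']
Group 2 (M1>M2, sort desc M2): []
Sequence: J1 → J2 → J3
Makespan calculation:
  J1: M1 done=2, M2 done=9
  J2: M1 done=15, M2 done=35
  J3: M1 done=30, M2 done=52
= Sequence: J1 → J2 → J3, Makespan: 52


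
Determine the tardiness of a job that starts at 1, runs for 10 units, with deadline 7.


Completion = start + processing = 1 + 10 = 11
Tardiness = max(0, C - d) = max(0, 11 - 7)
= max(0, 4)
= 4


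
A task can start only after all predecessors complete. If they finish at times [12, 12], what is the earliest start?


ES = max of all predecessor completion times
Predecessors: [12, 12]
ES = max(12, 12)
= 12


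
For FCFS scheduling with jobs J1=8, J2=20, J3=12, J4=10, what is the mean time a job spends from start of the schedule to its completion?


Completion times:
  J1: completes at 8
  J2: completes at 28
  J3: completes at 40
  J4: completes at 50
Sum = 126
Average = 126/4
= 31.50


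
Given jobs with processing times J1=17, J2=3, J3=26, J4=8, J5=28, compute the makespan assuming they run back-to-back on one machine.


Sequential makespan: sum all processing times
= 17 + 3 + 26 + 8 + 28
= 82 time units


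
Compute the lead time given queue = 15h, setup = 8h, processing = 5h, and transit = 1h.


Lead time = queue + setup + processing + transit
= 15 + 8 + 5 + 1
= 29 hours


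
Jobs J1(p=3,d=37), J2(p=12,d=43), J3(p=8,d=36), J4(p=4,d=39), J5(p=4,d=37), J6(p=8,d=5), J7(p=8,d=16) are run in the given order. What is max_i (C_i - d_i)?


Lateness per job (L = C - d):
  J1: C=3, d=37, L=-34
  J2: C=15, d=43, L=-28
  J3: C=23, d=36, L=-13
  J4: C=27, d=39, L=-12
  J5: C=31, d=37, L=-6
  J6: C=39, d=5, L=34
  J7: C=47, d=16, L=31
Lmax = max(-34, -28, -13, -12, -6, 34, 31)
= 34


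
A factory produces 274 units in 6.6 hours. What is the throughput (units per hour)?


Throughput = units / time
= 274 / 6.6
= 41.5 units/hour


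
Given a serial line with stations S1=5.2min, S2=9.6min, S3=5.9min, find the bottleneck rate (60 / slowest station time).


Bottleneck = longest station time
Station times: [5.2, 9.6, 5.9]
Max = 9.6 min
Rate = 60 / 9.6
= 6.25 units/hour (bottleneck: 9.6min)


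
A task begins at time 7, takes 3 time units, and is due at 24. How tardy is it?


Completion = start + processing = 7 + 3 = 10
Tardiness = max(0, C - d) = max(0, 10 - 24)
= max(0, -14)
= 0


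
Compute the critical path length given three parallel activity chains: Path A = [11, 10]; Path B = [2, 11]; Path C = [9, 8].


Path A: 11 + 10 = 21
Path B: 2 + 11 = 13
Path C: 9 + 8 = 17
Critical path = longest = max(21, 13, 17)
= 21 (Path A)


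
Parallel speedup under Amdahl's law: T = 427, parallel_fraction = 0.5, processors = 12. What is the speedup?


Amdahl's law: T_p = T × ((1-p) + p/N)
= 427 × ((1-0.5) + 0.5/12)
= 427 × (0.50 + 0.0417)
= 427 × 0.5417
= 231.29
Speedup = 427/231.29
= 1.85×


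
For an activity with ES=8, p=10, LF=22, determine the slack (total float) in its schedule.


EF = ES + duration = 8 + 10 = 18
LS = LF - duration = 22 - 10 = 12
Total Float = LF - EF = 22 - 18
(or LS - ES = 12 - 8)
= 4


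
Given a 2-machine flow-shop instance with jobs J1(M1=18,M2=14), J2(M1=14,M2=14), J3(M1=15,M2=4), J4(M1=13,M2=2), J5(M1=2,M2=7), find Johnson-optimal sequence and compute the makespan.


Johnson's rule:
Group 1 (M1≤M2, sort by M1): ['J5', 'J2']
Group 2 (M1>M2, sort desc M2): ['J1', 'J3', 'J4']
Sequence: J5 → J2 → J1 → J3 → J4
Makespan calculation:
  J5: M1 done=2, M2 done=9
  J2: M1 done=16, M2 done=30
  J1: M1 done=34, M2 done=48
  J3: M1 done=49, M2 done=53
  J4: M1 done=62, M2 done=64
= Sequence: J5 → J2 → J1 → J3 → J4, Makespan: 64


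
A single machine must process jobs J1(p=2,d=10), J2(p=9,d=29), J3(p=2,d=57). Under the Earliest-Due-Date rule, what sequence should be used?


EDD: sort by earliest due date
  J1: d=10, p=2
  J2: d=29, p=9
  J3: d=57, p=2
Order: J1 → J2 → J3


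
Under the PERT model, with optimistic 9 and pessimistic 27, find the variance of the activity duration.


σ² = ((p - o) / 6)² = (p - o)² / 36
= (27 - 9)² / 36
= 18² / 36
= 324 / 36
= 9.0000


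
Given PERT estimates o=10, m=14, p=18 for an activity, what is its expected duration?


te = (o + 4m + p) / 6
= (10 + 4×14 + 18) / 6
= (10 + 56 + 18) / 6
= 84 / 6
= 14.00


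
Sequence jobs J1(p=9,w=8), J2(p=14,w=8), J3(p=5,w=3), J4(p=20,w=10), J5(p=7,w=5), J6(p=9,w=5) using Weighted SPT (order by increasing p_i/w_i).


WSPT (Smith's rule): sort by p/w ascending
  J1: p/w = 9/8 = 1.125
  J5: p/w = 7/5 = 1.400
  J3: p/w = 5/3 = 1.667
  J2: p/w = 14/8 = 1.750
  J6: p/w = 9/5 = 1.800
  J4: p/w = 20/10 = 2.000
Order: J1 → J5 → J3 → J2 → J6 → J4


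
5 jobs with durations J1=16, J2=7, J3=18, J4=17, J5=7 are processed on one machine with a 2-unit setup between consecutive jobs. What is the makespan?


Makespan = Σ processing + (n-1) × setup
= (16 + 7 + 18 + 17 + 7) + (5-1)×2
= 65 + 8
= 73 time units


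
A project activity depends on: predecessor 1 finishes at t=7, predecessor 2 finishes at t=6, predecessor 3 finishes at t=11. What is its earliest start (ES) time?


ES = max of all predecessor completion times
Predecessors: [7, 6, 11]
ES = max(7, 6, 11)
= 11


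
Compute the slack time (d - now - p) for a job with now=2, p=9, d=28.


Slack = due - current_time - processing
= 28 - 2 - 9
= 17


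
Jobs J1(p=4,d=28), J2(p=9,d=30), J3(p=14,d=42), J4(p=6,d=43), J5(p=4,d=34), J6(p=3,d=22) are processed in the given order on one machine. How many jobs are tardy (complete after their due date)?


Completion vs due date:
  J1: C=4, d=28 → on time
  J2: C=13, d=30 → on time
  J3: C=27, d=42 → on time
  J4: C=33, d=43 → on time
  J5: C=37, d=34 → TARDY
  J6: C=40, d=22 → TARDY
Tardy jobs: J5, J6
Count = 2


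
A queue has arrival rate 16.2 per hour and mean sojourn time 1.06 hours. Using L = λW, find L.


Little's law: L = λ × W
= 16.2 × 1.06
= 17.17


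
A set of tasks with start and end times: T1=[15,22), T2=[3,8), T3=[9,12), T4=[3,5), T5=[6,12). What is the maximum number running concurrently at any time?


Check each time point for overlaps:
  t=3: 2 tasks active (T2, T4)
Max concurrent = 2


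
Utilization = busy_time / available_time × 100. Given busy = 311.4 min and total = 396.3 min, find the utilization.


Utilization = busy / total × 100
= 311.4 / 396.3 × 100
= 78.6%


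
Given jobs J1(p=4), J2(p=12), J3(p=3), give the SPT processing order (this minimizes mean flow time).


SPT: sort by shortest processing time
  J3: p=3
  J1: p=4
  J2: p=12
Order: J3 → J1 → J2


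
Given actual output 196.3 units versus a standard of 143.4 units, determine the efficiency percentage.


Efficiency = (actual / standard) × 100
= (196.3 / 143.4) × 100
= 136.9%


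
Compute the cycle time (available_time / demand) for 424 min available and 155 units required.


Cycle time = available time / demand
= 424 / 155
= 2.74 min/unit


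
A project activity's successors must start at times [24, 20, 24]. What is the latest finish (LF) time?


LF = min of all successor start times
Successors start at: [24, 20, 24]
LF = min(24, 20, 24)
= 20


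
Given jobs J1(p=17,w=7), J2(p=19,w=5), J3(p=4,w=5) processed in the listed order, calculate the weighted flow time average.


Completion times:
  J1: C=17, w×C=7×17=119
  J2: C=36, w×C=5×36=180
  J3: C=40, w×C=5×40=200
Sum w×C = 499
Sum w = 17
Weighted avg = 499/17
= 29.35


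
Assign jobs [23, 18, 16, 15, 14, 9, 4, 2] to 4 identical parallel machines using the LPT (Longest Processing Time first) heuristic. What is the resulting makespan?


Jobs (LPT sorted): [23, 18, 16, 15, 14, 9, 4, 2]
Machines: 4
  J=23 → Machine 1 (load: 0+23=23)
  J=18 → Machine 2 (load: 0+18=18)
  J=16 → Machine 3 (load: 0+16=16)
  J=15 → Machine 4 (load: 0+15=15)
  J=14 → Machine 4 (load: 15+14=29)
  J=9 → Machine 3 (load: 16+9=25)
  J=4 → Machine 2 (load: 18+4=22)
  J=2 → Machine 2 (load: 22+2=24)
Machine loads: [23, 24, 25, 29]
Makespan = max = 29 time units


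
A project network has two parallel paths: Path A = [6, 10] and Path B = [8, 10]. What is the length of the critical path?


Path A: 6 + 10 = 16
Path B: 8 + 10 = 18
Critical path = longest = max(16, 18)
= 18 (Path B)


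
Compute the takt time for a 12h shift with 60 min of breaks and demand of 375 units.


Available = 12×60 - 60 = 660 min
Takt time = 660 / 375
= 1.76 min/unit
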